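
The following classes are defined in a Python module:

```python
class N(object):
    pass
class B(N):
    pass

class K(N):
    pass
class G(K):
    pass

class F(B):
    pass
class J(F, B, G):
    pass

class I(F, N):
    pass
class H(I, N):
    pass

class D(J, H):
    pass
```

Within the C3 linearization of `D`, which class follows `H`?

L[D] = D + merge(L[J], L[H], [J H])
  take J:  [J F B G K N object] + [H I F B N object] + [J H]
  take H:  [F B G K N object] + [H I F B N object] + [H]
  take I:  [F B G K N object] + [I F B N object]
  take F:  [F B G K N object] + [F B N object]
  take B:  [B G K N object] + [B N object]
  take G:  [G K N object] + [N object]
  take K:  [K N object] + [N object]
  take N:  [N object] + [N object]
  take object:  [object] + [object]
MRO: D J H I F B G K N object
H is at position 2; next is I.

I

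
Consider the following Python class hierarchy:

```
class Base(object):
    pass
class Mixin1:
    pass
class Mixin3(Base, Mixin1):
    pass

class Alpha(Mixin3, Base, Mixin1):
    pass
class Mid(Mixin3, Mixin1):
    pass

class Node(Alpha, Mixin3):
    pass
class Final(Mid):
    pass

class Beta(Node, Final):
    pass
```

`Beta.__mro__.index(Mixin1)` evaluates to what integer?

L[Beta] = Beta + merge(L[Node], L[Final], [Node Final])
  take Node:  [Node Alpha Mixin3 Base Mixin1 object] + [Final Mid Mixin3 Base Mixin1 object] + [Node Final]
  take Alpha:  [Alpha Mixin3 Base Mixin1 object] + [Final Mid Mixin3 Base Mixin1 object] + [Final]
  take Final:  [Mixin3 Base Mixin1 object] + [Final Mid Mixin3 Base Mixin1 object] + [Final]
  take Mid:  [Mixin3 Base Mixin1 object] + [Mid Mixin3 Base Mixin1 object]
  take Mixin3:  [Mixin3 Base Mixin1 object] + [Mixin3 Base Mixin1 object]
  take Base:  [Base Mixin1 object] + [Base Mixin1 object]
  take Mixin1:  [Mixin1 object] + [Mixin1 object]
  take object:  [object] + [object]
MRO: Beta Node Alpha Final Mid Mixin3 Base Mixin1 object
Mixin1 sits at index 7.

7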